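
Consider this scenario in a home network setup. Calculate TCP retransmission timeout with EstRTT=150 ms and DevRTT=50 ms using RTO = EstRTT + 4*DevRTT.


Given: EstRTT = 150 ms, DevRTT = 50 ms
Timeout = EstRTT + 4 * DevRTT
4 * DevRTT = 4 * 50 = 200
Timeout = 150 + 200 = 350 ms

350


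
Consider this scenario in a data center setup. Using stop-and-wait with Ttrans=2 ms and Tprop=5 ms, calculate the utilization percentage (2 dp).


Given: Ttrans = 2 ms, Tprop = 5 ms
RTT = 2 * Tprop = 2 * 5 = 10 ms
U = Ttrans / (Ttrans + RTT)
U = 2 / (2 + 10)
U = 2 / 12 = 0.166667
U% = 16.67%

16.67


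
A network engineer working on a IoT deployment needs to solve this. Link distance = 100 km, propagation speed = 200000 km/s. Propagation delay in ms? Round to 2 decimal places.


Given: distance = 100 km, speed = 200000 km/s
Delay = distance / speed = 100 / 200000 seconds
Delay in ms = 100 * 1000 / 200000
Delay = 0.5000 ms
Rounded to 2 dp = 0.50 ms

0.50


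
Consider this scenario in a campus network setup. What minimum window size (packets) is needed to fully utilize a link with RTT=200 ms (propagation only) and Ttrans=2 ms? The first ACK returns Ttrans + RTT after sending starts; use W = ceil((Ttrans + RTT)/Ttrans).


Given: Ttrans = 2 ms, RTT = 200 ms (= 2 * Tprop, Tprop = 100 ms)
Time until first ACK returns = Ttrans + RTT = 2 + 200 = 202 ms
Need W * Ttrans >= Ttrans + RTT  ->  W >= (Ttrans + RTT) / Ttrans
(Ttrans + RTT) / Ttrans = 202 / 2 = 101
W_min = ceil(101) = 101

101


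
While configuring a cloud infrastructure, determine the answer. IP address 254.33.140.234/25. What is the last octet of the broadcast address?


Given: IP = 254.33.140.234, prefix = /25
Host bits = 32 - 25 = 7
Network last octet = 234 AND mask = 128
Host part size = 2^7 - 1 = 127
Broadcast last octet = 128 OR 127 = 255

255


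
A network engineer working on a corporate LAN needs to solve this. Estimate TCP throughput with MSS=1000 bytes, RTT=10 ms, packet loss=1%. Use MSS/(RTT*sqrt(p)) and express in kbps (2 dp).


Given: MSS = 1000 bytes, RTT = 10 ms, loss = 1%
RTT in seconds = 10 / 1000 = 0.01
Loss rate = 1% = 0.01
sqrt(loss) = sqrt(0.01) = 0.1
Throughput (bytes/s) = 1000 / (0.01 * 0.1) = 1000000.0000
Throughput (kbps) = 1000000.0000 * 8 / 1000 = 8000.000000 -> 8000.00 kbps (2 dp)

8000.00


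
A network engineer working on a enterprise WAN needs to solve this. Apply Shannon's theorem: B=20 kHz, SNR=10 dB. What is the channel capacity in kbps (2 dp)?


Given: B = 20 kHz, SNR = 10 dB
SNR linear = 10^(10/10) = 10
1 + SNR = 11
log2(11) = 3.4594316186
C = 20 * 1000 * 3.4594316186 = 69188.6324 bps
C = 69.188632 kbps -> 69.19 kbps (2 dp)

69.19


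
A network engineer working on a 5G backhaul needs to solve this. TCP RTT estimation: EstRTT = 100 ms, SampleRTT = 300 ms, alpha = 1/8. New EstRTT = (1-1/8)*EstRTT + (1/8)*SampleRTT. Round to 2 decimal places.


Given: EstRTT = 100 ms, SampleRTT = 300 ms, alpha = 1/8
New EstRTT = (1 - alpha) * EstRTT + alpha * SampleRTT
(7/8) * 100 = 87.5
(1/8) * 300 = 37.5
New EstRTT = 87.5 + 37.5 = 125 ms -> 125.00 ms (2 dp)

125.00


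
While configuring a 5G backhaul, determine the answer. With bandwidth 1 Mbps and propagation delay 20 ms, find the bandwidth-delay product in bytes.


Given: bandwidth = 1 Mbps, delay = 20 ms
BDP in bits = 1 * 10^6 * 20 / 1000
BDP in bits = 20000
BDP in bytes = 20000 / 8 = 2500

2500


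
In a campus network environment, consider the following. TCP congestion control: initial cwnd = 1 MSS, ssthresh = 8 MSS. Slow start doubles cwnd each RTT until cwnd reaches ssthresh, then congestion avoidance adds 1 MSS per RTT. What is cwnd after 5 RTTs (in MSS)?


RTT 0: cwnd = 1 MSS (initial)
RTT 1: cwnd = 2 MSS (slow start, doubled)
RTT 2: cwnd = 4 MSS (slow start, doubled)
RTT 3: cwnd = 8 MSS (slow start, doubled)
RTT 4: cwnd = 9 MSS (congestion avoidance, +1)
RTT 5: cwnd = 10 MSS (congestion avoidance, +1)

10


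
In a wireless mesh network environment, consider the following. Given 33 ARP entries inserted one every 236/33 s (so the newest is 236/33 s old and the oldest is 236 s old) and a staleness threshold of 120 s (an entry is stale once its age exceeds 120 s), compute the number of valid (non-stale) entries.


Ages are k * 236/33 s for k = 1..33 (spacing = 7.1515 s).
Entry k is valid iff k * 236/33 <= 120 iff k <= 33 * 120 / 236 = 16.7797
n_valid = floor(16.7797) = 16
(n_stale = 33 - 16 = 17)

16


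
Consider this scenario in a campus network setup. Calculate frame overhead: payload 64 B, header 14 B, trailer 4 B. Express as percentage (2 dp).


Given: payload = 64 B, header = 14 B, trailer = 4 B
Overhead bytes = header + trailer = 14 + 4 = 18
Total frame = payload + overhead = 64 + 18 = 82
Overhead % = 18 / 82 * 100 = 21.9512% -> 21.95% (2 dp)

21.95


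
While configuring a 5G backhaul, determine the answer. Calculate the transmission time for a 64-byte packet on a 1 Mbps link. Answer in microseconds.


Given: packet = 64 bytes, bandwidth = 1 Mbps
Packet in bits = 64 * 8 = 512 bits
Bandwidth = 1 * 10^6 = 1000000 bps
Time = 512 / 1000000 seconds
Time in us = 512 * 10^6 / 1000000 = 512

512


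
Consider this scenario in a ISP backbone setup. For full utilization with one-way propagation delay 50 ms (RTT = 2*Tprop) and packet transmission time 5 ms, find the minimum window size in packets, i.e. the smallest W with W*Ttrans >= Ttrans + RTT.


Given: Ttrans = 5 ms, RTT = 100 ms (= 2 * Tprop, Tprop = 50 ms)
Time until first ACK returns = Ttrans + RTT = 5 + 100 = 105 ms
Need W * Ttrans >= Ttrans + RTT  ->  W >= (Ttrans + RTT) / Ttrans
(Ttrans + RTT) / Ttrans = 105 / 5 = 21
W_min = ceil(21) = 21

21


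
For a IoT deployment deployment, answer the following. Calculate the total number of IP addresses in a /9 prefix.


Given: CIDR prefix /9
Host bits = 32 - 9 = 23
Total addresses = 2^23 = 8388608

8388608


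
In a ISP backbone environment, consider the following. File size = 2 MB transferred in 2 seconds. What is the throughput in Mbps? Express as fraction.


Given: file = 2 MB, time = 2 s
File in Mb = 2 * 8 = 16 Mb
Throughput = 16 / 2 Mbps
Throughput = 8 Mbps

8


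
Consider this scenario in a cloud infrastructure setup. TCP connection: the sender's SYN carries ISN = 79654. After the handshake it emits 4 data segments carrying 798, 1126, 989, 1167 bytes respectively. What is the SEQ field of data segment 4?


The SYN occupies sequence number ISN = 79654, so the first data byte is ISN + 1 = 79655.
SEQ of data segment i = (ISN + 1) + sum of payload sizes of segments 1..i-1.
Segment 1: SEQ = 79655, payload = 798 bytes
Segment 2: SEQ = 80453, payload = 1126 bytes
Segment 3: SEQ = 81579, payload = 989 bytes
Segment 4: SEQ = 82568, payload = 1167 bytes
SEQ of segment 4 = 79655 + 798 + 1126 + 989 = 82568

82568


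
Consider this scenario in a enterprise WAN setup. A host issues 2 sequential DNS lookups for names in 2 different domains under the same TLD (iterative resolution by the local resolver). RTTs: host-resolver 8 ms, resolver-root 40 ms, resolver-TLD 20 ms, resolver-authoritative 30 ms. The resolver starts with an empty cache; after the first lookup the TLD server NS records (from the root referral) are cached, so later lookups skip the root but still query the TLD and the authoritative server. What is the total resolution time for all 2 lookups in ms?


Lookup 1 (cold cache): local + root + TLD + auth = 8 + 40 + 20 + 30 = 98 ms
Lookups 2..2 (TLD NS cached -> skip root; new domain -> still ask TLD and auth): local + TLD + auth = 8 + 20 + 30 = 58 ms each
Remaining 1 lookups: 1 * 58 = 58 ms
Total = 98 + 58 = 156 ms

156


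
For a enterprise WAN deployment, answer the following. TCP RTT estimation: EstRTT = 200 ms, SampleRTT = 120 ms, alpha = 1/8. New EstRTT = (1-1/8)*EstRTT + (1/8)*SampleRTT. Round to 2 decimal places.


Given: EstRTT = 200 ms, SampleRTT = 120 ms, alpha = 1/8
New EstRTT = (1 - alpha) * EstRTT + alpha * SampleRTT
(7/8) * 200 = 175
(1/8) * 120 = 15
New EstRTT = 175 + 15 = 190 ms -> 190.00 ms (2 dp)

190.00


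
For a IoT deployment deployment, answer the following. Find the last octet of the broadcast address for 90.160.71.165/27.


Given: IP = 90.160.71.165, prefix = /27
Host bits = 32 - 27 = 5
Network last octet = 165 AND mask = 160
Host part size = 2^5 - 1 = 31
Broadcast last octet = 160 OR 31 = 191

191


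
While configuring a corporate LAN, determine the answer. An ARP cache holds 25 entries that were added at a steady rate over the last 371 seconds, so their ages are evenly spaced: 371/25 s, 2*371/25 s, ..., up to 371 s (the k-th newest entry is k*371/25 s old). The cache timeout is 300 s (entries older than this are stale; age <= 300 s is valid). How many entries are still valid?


Ages are k * 371/25 s for k = 1..25 (spacing = 14.8400 s).
Entry k is valid iff k * 371/25 <= 300 iff k <= 25 * 300 / 371 = 20.2156
n_valid = floor(20.2156) = 20
(n_stale = 25 - 20 = 5)

20


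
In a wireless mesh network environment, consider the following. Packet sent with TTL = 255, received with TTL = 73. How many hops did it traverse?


Given: initial TTL = 255, received TTL = 73
Hops = initial TTL - received TTL
Hops = 255 - 73 = 182

182


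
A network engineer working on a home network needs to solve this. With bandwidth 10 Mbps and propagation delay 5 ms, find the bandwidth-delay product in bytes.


Given: bandwidth = 10 Mbps, delay = 5 ms
BDP in bits = 10 * 10^6 * 5 / 1000
BDP in bits = 50000
BDP in bytes = 50000 / 8 = 6250

6250


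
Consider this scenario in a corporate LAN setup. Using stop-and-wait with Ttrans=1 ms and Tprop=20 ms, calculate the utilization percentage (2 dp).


Given: Ttrans = 1 ms, Tprop = 20 ms
RTT = 2 * Tprop = 2 * 20 = 40 ms
U = Ttrans / (Ttrans + RTT)
U = 1 / (1 + 40)
U = 1 / 41 = 0.02439
U% = 2.44%

2.44


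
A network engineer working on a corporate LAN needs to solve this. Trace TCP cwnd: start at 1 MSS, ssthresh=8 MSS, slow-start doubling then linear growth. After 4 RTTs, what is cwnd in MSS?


RTT 0: cwnd = 1 MSS (initial)
RTT 1: cwnd = 2 MSS (slow start, doubled)
RTT 2: cwnd = 4 MSS (slow start, doubled)
RTT 3: cwnd = 8 MSS (slow start, doubled)
RTT 4: cwnd = 9 MSS (congestion avoidance, +1)

9


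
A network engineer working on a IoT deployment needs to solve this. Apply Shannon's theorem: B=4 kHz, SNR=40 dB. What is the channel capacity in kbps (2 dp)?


Given: B = 4 kHz, SNR = 40 dB
SNR linear = 10^(40/10) = 10000
1 + SNR = 10001
log2(10001) = 13.2878566418
C = 4 * 1000 * 13.2878566418 = 53151.4266 bps
C = 53.151427 kbps -> 53.15 kbps (2 dp)

53.15


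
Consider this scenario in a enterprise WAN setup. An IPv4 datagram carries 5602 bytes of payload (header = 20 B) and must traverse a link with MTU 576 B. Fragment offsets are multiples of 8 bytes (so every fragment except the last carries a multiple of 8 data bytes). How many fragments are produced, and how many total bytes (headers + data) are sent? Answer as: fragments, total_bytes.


Max data per non-final fragment = floor((MTU - header)/8)*8 = floor((576 - 20)/8)*8 = floor(556/8)*8 = 552 B
Final fragment needs no 8-byte alignment: it can carry up to MTU - header = 556 B
Non-final fragments needed = ceil((payload - 556) / 552) = ceil(5046/552) = ceil(9.1413) = 10
Number of fragments = 10 + 1 = 11
Fragment sizes (data): 10 * 552 B + 82 B (last, 82 <= 556 OK)
Total bytes sent = payload + n_frags * header = 5602 + 11*20 = 5602 + 220 = 5822 B

11, 5822


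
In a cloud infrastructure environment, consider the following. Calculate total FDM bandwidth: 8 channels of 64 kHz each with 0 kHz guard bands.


Given: 8 channels, 64 kHz each, guard = 0 kHz
Channel bandwidth = 8 * 64 = 512 kHz
Guard bands = 7 gaps * 0 kHz = 0 kHz
Total = 512 + 0 = 512 kHz

512


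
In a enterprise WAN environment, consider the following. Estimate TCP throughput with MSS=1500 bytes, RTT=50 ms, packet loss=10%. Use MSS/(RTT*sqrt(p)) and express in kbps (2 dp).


Given: MSS = 1500 bytes, RTT = 50 ms, loss = 10%
RTT in seconds = 50 / 1000 = 0.05
Loss rate = 10% = 0.1
sqrt(loss) = sqrt(0.1) = 0.316227766017
Throughput (bytes/s) = 1500 / (0.05 * 0.316227766017) = 94868.3298
Throughput (kbps) = 94868.3298 * 8 / 1000 = 758.946638 -> 758.95 kbps (2 dp)

758.95


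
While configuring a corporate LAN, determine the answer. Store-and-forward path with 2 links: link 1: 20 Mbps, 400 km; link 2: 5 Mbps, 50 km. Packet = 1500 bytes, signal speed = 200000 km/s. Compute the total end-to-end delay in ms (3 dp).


Packet = 1500 bytes = 12000 bits. Store-and-forward: sum (t_trans + t_prop) per link.
Link 1: t_trans = 12000/(20*10^6) s = 0.6000 ms; t_prop = 400/200000 s = 2.0000 ms; subtotal = 2.6000 ms
Link 2: t_trans = 12000/(5*10^6) s = 2.4000 ms; t_prop = 50/200000 s = 0.2500 ms; subtotal = 2.6500 ms
End-to-end = 2.6000 + 2.6500 = 5.2500 ms -> 5.250 ms (3 dp)

5.250


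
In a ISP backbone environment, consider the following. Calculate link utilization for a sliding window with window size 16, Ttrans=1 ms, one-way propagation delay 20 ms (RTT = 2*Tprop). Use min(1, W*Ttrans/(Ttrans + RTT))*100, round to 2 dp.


Given: W = 16, Ttrans = 1 ms, RTT = 40 ms (= 2 * Tprop, Tprop = 20 ms)
Cycle time = Ttrans + RTT = 1 + 40 = 41 ms (first packet sent until its ACK returns)
W * Ttrans = 16 * 1 = 16 ms of sending per cycle
W * Ttrans / (Ttrans + RTT) = 16 / 41 = 0.390244
U = min(1, 0.390244) = 0.390244
U% = 39.02%

39.02


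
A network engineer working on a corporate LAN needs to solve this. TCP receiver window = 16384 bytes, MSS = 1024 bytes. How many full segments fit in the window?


Given: RWND = 16384 bytes, MSS = 1024 bytes
Full segments = floor(RWND / MSS)
Full segments = floor(16384 / 1024)
Full segments = floor(16.0) = 16

16


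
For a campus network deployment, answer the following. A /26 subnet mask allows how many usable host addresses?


Given: subnet mask /26
Host bits = 32 - 26 = 6
Total addresses = 2^6 = 64
Usable hosts = 64 - 2 (network + broadcast) = 62

62


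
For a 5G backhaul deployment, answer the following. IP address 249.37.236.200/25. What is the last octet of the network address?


Given: IP = 249.37.236.200, prefix = /25
Subnet mask = 255.255.255.128
Last octet of IP: 200
Last octet of mask: 128
Network last octet = 200 AND 128 = 128

128


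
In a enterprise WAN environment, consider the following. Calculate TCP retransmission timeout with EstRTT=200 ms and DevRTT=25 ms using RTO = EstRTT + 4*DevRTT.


Given: EstRTT = 200 ms, DevRTT = 25 ms
Timeout = EstRTT + 4 * DevRTT
4 * DevRTT = 4 * 25 = 100
Timeout = 200 + 100 = 300 ms

300


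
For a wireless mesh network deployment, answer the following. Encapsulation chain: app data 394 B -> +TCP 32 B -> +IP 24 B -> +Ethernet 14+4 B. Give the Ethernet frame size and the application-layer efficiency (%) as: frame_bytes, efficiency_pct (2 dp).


TCP segment = 394 + 32 = 426 B
IP packet = 426 + 24 = 450 B
Ethernet frame = 450 + 14 + 4 = 468 B
Efficiency = app / frame = 394 / 468 = 0.841880 = 84.1880% -> 84.19% (2 dp)

468, 84.19


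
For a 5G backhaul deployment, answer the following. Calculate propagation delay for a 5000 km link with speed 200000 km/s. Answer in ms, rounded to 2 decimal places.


Given: distance = 5000 km, speed = 200000 km/s
Delay = distance / speed = 5000 / 200000 seconds
Delay in ms = 5000 * 1000 / 200000
Delay = 25.0000 ms
Rounded to 2 dp = 25.00 ms

25.00


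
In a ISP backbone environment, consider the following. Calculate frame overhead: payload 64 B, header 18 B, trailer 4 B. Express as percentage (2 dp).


Given: payload = 64 B, header = 18 B, trailer = 4 B
Overhead bytes = header + trailer = 18 + 4 = 22
Total frame = payload + overhead = 64 + 22 = 86
Overhead % = 22 / 86 * 100 = 25.5814% -> 25.58% (2 dp)

25.58


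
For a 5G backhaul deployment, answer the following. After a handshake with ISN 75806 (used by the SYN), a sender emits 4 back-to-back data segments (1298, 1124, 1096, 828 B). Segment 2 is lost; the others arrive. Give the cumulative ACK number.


SYN uses sequence number 75806; first data byte = ISN + 1 = 75807.
Segment 1: SEQ = 75807, len = 1298 B, covers [75807, 77104]
Segment 2: SEQ = 77105, len = 1124 B, covers [77105, 78228] [LOST]
Segment 3: SEQ = 78229, len = 1096 B, covers [78229, 79324]
Segment 4: SEQ = 79325, len = 828 B, covers [79325, 80152]
In-order data received: bytes [75807, 77104] (segments 1..1).
Segment 2 missing -> gap begins at byte 77105; later segments buffered out of order.
Cumulative ACK = next expected in-order byte = 75807 + 1298 = 77105

77105


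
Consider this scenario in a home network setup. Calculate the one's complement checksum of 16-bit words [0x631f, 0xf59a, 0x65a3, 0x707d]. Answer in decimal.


Given words: [0x631f, 0xf59a, 0x65a3, 0x707d]
Step 1: Sum all words
Raw sum = 25375 + 62874 + 26019 + 28797 = 143065
Step 2: Fold carry: (11993 + 2) = 11995
One's complement = ~11995 & 0xFFFF = 53540

53540


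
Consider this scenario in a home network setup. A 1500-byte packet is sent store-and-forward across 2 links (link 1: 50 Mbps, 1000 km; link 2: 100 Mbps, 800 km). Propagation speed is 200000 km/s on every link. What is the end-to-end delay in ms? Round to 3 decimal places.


Packet = 1500 bytes = 12000 bits. Store-and-forward: sum (t_trans + t_prop) per link.
Link 1: t_trans = 12000/(50*10^6) s = 0.2400 ms; t_prop = 1000/200000 s = 5.0000 ms; subtotal = 5.2400 ms
Link 2: t_trans = 12000/(100*10^6) s = 0.1200 ms; t_prop = 800/200000 s = 4.0000 ms; subtotal = 4.1200 ms
End-to-end = 5.2400 + 4.1200 = 9.3600 ms -> 9.360 ms (3 dp)

9.360


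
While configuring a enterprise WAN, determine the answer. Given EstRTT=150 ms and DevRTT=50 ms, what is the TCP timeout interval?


Given: EstRTT = 150 ms, DevRTT = 50 ms
Timeout = EstRTT + 4 * DevRTT
4 * DevRTT = 4 * 50 = 200
Timeout = 150 + 200 = 350 ms

350


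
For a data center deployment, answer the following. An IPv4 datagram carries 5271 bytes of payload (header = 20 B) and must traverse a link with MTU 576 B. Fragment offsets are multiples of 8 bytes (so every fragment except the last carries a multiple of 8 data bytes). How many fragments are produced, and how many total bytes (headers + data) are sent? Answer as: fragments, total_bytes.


Max data per non-final fragment = floor((MTU - header)/8)*8 = floor((576 - 20)/8)*8 = floor(556/8)*8 = 552 B
Final fragment needs no 8-byte alignment: it can carry up to MTU - header = 556 B
Non-final fragments needed = ceil((payload - 556) / 552) = ceil(4715/552) = ceil(8.5417) = 9
Number of fragments = 9 + 1 = 10
Fragment sizes (data): 9 * 552 B + 303 B (last, 303 <= 556 OK)
Total bytes sent = payload + n_frags * header = 5271 + 10*20 = 5271 + 200 = 5471 B

10, 5471


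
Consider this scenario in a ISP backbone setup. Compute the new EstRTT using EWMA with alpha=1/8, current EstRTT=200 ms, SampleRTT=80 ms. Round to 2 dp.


Given: EstRTT = 200 ms, SampleRTT = 80 ms, alpha = 1/8
New EstRTT = (1 - alpha) * EstRTT + alpha * SampleRTT
(7/8) * 200 = 175
(1/8) * 80 = 10
New EstRTT = 175 + 10 = 185 ms -> 185.00 ms (2 dp)

185.00


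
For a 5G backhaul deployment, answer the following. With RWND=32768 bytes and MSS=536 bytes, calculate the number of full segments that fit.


Given: RWND = 32768 bytes, MSS = 536 bytes
Full segments = floor(RWND / MSS)
Full segments = floor(32768 / 536)
Full segments = floor(61.1343) = 61

61


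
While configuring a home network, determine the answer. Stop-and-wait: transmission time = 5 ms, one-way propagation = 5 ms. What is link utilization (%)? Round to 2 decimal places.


Given: Ttrans = 5 ms, Tprop = 5 ms
RTT = 2 * Tprop = 2 * 5 = 10 ms
U = Ttrans / (Ttrans + RTT)
U = 5 / (5 + 10)
U = 5 / 15 = 0.333333
U% = 33.33%

33.33


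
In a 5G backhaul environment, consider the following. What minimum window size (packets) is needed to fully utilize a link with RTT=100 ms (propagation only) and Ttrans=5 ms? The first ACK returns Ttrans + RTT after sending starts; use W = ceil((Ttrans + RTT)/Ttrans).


Given: Ttrans = 5 ms, RTT = 100 ms (= 2 * Tprop, Tprop = 50 ms)
Time until first ACK returns = Ttrans + RTT = 5 + 100 = 105 ms
Need W * Ttrans >= Ttrans + RTT  ->  W >= (Ttrans + RTT) / Ttrans
(Ttrans + RTT) / Ttrans = 105 / 5 = 21
W_min = ceil(21) = 21

21


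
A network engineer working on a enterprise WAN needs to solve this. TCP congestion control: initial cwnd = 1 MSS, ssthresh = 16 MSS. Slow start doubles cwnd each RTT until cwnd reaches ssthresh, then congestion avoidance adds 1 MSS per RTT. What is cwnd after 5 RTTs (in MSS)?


RTT 0: cwnd = 1 MSS (initial)
RTT 1: cwnd = 2 MSS (slow start, doubled)
RTT 2: cwnd = 4 MSS (slow start, doubled)
RTT 3: cwnd = 8 MSS (slow start, doubled)
RTT 4: cwnd = 16 MSS (slow start, doubled)
RTT 5: cwnd = 17 MSS (congestion avoidance, +1)

17


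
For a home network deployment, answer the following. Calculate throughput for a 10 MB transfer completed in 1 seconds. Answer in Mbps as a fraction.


Given: file = 10 MB, time = 1 s
File in Mb = 10 * 8 = 80 Mb
Throughput = 80 / 1 Mbps
Throughput = 80 Mbps

80


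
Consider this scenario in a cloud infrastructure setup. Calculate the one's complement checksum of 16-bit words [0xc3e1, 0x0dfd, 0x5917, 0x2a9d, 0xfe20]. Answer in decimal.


Given words: [0xc3e1, 0x0dfd, 0x5917, 0x2a9d, 0xfe20]
Step 1: Sum all words
Raw sum = 50145 + 3581 + 22807 + 10909 + 65056 = 152498
Step 2: Fold carry: (21426 + 2) = 21428
One's complement = ~21428 & 0xFFFF = 44107

44107


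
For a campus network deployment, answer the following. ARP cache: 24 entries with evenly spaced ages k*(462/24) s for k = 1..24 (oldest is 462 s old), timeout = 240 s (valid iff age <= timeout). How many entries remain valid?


Ages are k * 462/24 s for k = 1..24 (spacing = 19.2500 s).
Entry k is valid iff k * 462/24 <= 240 iff k <= 24 * 240 / 462 = 12.4675
n_valid = floor(12.4675) = 12
(n_stale = 24 - 12 = 12)

12


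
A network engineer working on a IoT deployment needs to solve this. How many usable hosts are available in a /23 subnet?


Given: subnet mask /23
Host bits = 32 - 23 = 9
Total addresses = 2^9 = 512
Usable hosts = 512 - 2 (network + broadcast) = 510

510


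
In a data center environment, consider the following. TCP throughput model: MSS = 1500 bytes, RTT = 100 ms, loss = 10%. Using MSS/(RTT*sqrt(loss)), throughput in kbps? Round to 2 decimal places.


Given: MSS = 1500 bytes, RTT = 100 ms, loss = 10%
RTT in seconds = 100 / 1000 = 0.1
Loss rate = 10% = 0.1
sqrt(loss) = sqrt(0.1) = 0.316227766017
Throughput (bytes/s) = 1500 / (0.1 * 0.316227766017) = 47434.1649
Throughput (kbps) = 47434.1649 * 8 / 1000 = 379.473319 -> 379.47 kbps (2 dp)

379.47


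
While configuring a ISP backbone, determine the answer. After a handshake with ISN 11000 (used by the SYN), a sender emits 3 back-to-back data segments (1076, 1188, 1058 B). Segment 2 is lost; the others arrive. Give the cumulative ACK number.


SYN uses sequence number 11000; first data byte = ISN + 1 = 11001.
Segment 1: SEQ = 11001, len = 1076 B, covers [11001, 12076]
Segment 2: SEQ = 12077, len = 1188 B, covers [12077, 13264] [LOST]
Segment 3: SEQ = 13265, len = 1058 B, covers [13265, 14322]
In-order data received: bytes [11001, 12076] (segments 1..1).
Segment 2 missing -> gap begins at byte 12077; later segments buffered out of order.
Cumulative ACK = next expected in-order byte = 11001 + 1076 = 12077

12077


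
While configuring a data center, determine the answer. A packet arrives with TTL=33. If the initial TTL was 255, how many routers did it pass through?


Given: initial TTL = 255, received TTL = 33
Hops = initial TTL - received TTL
Hops = 255 - 33 = 222

222


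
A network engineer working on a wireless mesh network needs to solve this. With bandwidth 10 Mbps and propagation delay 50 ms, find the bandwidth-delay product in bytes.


Given: bandwidth = 10 Mbps, delay = 50 ms
BDP in bits = 10 * 10^6 * 50 / 1000
BDP in bits = 500000
BDP in bytes = 500000 / 8 = 62500

62500


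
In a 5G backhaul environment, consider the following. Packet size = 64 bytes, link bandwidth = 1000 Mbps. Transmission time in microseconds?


Given: packet = 64 bytes, bandwidth = 1000 Mbps
Packet in bits = 64 * 8 = 512 bits
Bandwidth = 1000 * 10^6 = 1000000000 bps
Time = 512 / 1000000000 seconds
Time in us = 512 * 10^6 / 1000000000 = 0.512

0.512


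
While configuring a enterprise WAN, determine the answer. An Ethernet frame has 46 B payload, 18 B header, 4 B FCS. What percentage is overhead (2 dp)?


Given: payload = 46 B, header = 18 B, trailer = 4 B
Overhead bytes = header + trailer = 18 + 4 = 22
Total frame = payload + overhead = 46 + 22 = 68
Overhead % = 22 / 68 * 100 = 32.3529% -> 32.35% (2 dp)

32.35


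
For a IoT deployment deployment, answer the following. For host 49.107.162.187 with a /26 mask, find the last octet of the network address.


Given: IP = 49.107.162.187, prefix = /26
Subnet mask = 255.255.255.192
Last octet of IP: 187
Last octet of mask: 192
Network last octet = 187 AND 192 = 128

128


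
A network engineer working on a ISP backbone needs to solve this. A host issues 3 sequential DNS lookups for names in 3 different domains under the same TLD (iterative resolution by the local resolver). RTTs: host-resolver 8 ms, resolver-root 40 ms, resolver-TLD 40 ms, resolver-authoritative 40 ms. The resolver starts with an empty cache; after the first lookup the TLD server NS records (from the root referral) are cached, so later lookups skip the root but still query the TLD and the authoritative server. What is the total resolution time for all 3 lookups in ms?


Lookup 1 (cold cache): local + root + TLD + auth = 8 + 40 + 40 + 40 = 128 ms
Lookups 2..3 (TLD NS cached -> skip root; new domain -> still ask TLD and auth): local + TLD + auth = 8 + 40 + 40 = 88 ms each
Remaining 2 lookups: 2 * 88 = 176 ms
Total = 128 + 176 = 304 ms

304


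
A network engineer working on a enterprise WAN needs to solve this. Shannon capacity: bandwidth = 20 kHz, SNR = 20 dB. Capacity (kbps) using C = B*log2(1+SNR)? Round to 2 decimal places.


Given: B = 20 kHz, SNR = 20 dB
SNR linear = 10^(20/10) = 100
1 + SNR = 101
log2(101) = 6.6582114828
C = 20 * 1000 * 6.6582114828 = 133164.2297 bps
C = 133.164230 kbps -> 133.16 kbps (2 dp)

133.16


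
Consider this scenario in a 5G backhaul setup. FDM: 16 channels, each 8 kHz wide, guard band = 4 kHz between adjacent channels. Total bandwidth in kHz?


Given: 16 channels, 8 kHz each, guard = 4 kHz
Channel bandwidth = 16 * 8 = 128 kHz
Guard bands = 15 gaps * 4 kHz = 60 kHz
Total = 128 + 60 = 188 kHz

188


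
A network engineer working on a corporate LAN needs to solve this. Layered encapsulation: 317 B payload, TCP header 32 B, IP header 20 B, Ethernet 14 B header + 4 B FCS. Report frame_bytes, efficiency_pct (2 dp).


TCP segment = 317 + 32 = 349 B
IP packet = 349 + 20 = 369 B
Ethernet frame = 369 + 14 + 4 = 387 B
Efficiency = app / frame = 317 / 387 = 0.819121 = 81.9121% -> 81.91% (2 dp)

387, 81.91


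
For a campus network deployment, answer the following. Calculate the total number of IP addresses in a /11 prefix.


Given: CIDR prefix /11
Host bits = 32 - 11 = 21
Total addresses = 2^21 = 2097152

2097152


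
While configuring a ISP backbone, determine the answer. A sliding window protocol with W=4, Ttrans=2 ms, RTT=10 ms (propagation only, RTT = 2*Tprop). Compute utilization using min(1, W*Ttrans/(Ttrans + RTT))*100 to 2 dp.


Given: W = 4, Ttrans = 2 ms, RTT = 10 ms (= 2 * Tprop, Tprop = 5 ms)
Cycle time = Ttrans + RTT = 2 + 10 = 12 ms (first packet sent until its ACK returns)
W * Ttrans = 4 * 2 = 8 ms of sending per cycle
W * Ttrans / (Ttrans + RTT) = 8 / 12 = 0.666667
U = min(1, 0.666667) = 0.666667
U% = 66.67%

66.67


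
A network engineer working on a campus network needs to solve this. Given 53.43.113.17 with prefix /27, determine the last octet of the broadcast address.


Given: IP = 53.43.113.17, prefix = /27
Host bits = 32 - 27 = 5
Network last octet = 17 AND mask = 0
Host part size = 2^5 - 1 = 31
Broadcast last octet = 0 OR 31 = 31

31


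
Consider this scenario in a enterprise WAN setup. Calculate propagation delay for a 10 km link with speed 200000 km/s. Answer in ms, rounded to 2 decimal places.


Given: distance = 10 km, speed = 200000 km/s
Delay = distance / speed = 10 / 200000 seconds
Delay in ms = 10 * 1000 / 200000
Delay = 0.0500 ms
Rounded to 2 dp = 0.05 ms

0.05


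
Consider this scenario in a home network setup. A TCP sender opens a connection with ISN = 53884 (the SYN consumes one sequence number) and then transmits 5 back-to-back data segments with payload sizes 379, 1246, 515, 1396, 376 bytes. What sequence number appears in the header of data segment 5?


The SYN occupies sequence number ISN = 53884, so the first data byte is ISN + 1 = 53885.
SEQ of data segment i = (ISN + 1) + sum of payload sizes of segments 1..i-1.
Segment 1: SEQ = 53885, payload = 379 bytes
Segment 2: SEQ = 54264, payload = 1246 bytes
Segment 3: SEQ = 55510, payload = 515 bytes
Segment 4: SEQ = 56025, payload = 1396 bytes
Segment 5: SEQ = 57421, payload = 376 bytes
SEQ of segment 5 = 53885 + 379 + 1246 + 515 + 1396 = 57421

57421


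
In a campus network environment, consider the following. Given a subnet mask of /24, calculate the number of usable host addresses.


Given: subnet mask /24
Host bits = 32 - 24 = 8
Total addresses = 2^8 = 256
Usable hosts = 256 - 2 (network + broadcast) = 254

254


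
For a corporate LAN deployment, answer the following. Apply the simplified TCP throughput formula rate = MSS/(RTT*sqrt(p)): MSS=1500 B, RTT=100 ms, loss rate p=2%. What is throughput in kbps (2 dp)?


Given: MSS = 1500 bytes, RTT = 100 ms, loss = 2%
RTT in seconds = 100 / 1000 = 0.1
Loss rate = 2% = 0.02
sqrt(loss) = sqrt(0.02) = 0.141421356237
Throughput (bytes/s) = 1500 / (0.1 * 0.141421356237) = 106066.0172
Throughput (kbps) = 106066.0172 * 8 / 1000 = 848.528137 -> 848.53 kbps (2 dp)

848.53


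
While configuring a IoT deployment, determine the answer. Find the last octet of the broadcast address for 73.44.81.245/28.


Given: IP = 73.44.81.245, prefix = /28
Host bits = 32 - 28 = 4
Network last octet = 245 AND mask = 240
Host part size = 2^4 - 1 = 15
Broadcast last octet = 240 OR 15 = 255

255


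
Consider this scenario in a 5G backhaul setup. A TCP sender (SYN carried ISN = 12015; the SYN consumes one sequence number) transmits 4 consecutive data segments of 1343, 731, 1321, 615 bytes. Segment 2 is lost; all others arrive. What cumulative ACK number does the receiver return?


SYN uses sequence number 12015; first data byte = ISN + 1 = 12016.
Segment 1: SEQ = 12016, len = 1343 B, covers [12016, 13358]
Segment 2: SEQ = 13359, len = 731 B, covers [13359, 14089] [LOST]
Segment 3: SEQ = 14090, len = 1321 B, covers [14090, 15410]
Segment 4: SEQ = 15411, len = 615 B, covers [15411, 16025]
In-order data received: bytes [12016, 13358] (segments 1..1).
Segment 2 missing -> gap begins at byte 13359; later segments buffered out of order.
Cumulative ACK = next expected in-order byte = 12016 + 1343 = 13359

13359


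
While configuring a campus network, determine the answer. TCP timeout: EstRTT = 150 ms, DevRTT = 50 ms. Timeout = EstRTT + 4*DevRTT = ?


Given: EstRTT = 150 ms, DevRTT = 50 ms
Timeout = EstRTT + 4 * DevRTT
4 * DevRTT = 4 * 50 = 200
Timeout = 150 + 200 = 350 ms

350


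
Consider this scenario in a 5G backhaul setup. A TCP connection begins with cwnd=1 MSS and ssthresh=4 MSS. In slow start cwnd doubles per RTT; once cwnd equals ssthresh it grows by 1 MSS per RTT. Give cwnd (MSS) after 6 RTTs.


RTT 0: cwnd = 1 MSS (initial)
RTT 1: cwnd = 2 MSS (slow start, doubled)
RTT 2: cwnd = 4 MSS (slow start, doubled)
RTT 3: cwnd = 5 MSS (congestion avoidance, +1)
RTT 4: cwnd = 6 MSS (congestion avoidance, +1)
RTT 5: cwnd = 7 MSS (congestion avoidance, +1)
RTT 6: cwnd = 8 MSS (congestion avoidance, +1)

8


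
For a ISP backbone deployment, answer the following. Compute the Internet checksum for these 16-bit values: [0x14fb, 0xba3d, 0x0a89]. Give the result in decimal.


Given words: [0x14fb, 0xba3d, 0x0a89]
Step 1: Sum all words
Raw sum = 5371 + 47677 + 2697 = 55745
One's complement = ~55745 & 0xFFFF = 9790

9790


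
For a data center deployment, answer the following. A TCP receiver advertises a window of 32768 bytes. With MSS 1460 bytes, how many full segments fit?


Given: RWND = 32768 bytes, MSS = 1460 bytes
Full segments = floor(RWND / MSS)
Full segments = floor(32768 / 1460)
Full segments = floor(22.4438) = 22

22


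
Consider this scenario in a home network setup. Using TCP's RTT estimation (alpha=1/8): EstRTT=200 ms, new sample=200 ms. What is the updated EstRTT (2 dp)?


Given: EstRTT = 200 ms, SampleRTT = 200 ms, alpha = 1/8
New EstRTT = (1 - alpha) * EstRTT + alpha * SampleRTT
(7/8) * 200 = 175
(1/8) * 200 = 25
New EstRTT = 175 + 25 = 200 ms -> 200.00 ms (2 dp)

200.00


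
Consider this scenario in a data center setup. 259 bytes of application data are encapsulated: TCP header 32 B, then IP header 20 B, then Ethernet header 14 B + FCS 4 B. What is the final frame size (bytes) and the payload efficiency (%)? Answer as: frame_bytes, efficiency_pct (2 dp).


TCP segment = 259 + 32 = 291 B
IP packet = 291 + 20 = 311 B
Ethernet frame = 311 + 14 + 4 = 329 B
Efficiency = app / frame = 259 / 329 = 0.787234 = 78.7234% -> 78.72% (2 dp)

329, 78.72


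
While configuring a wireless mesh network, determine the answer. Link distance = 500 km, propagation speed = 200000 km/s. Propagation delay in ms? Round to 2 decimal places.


Given: distance = 500 km, speed = 200000 km/s
Delay = distance / speed = 500 / 200000 seconds
Delay in ms = 500 * 1000 / 200000
Delay = 2.5000 ms
Rounded to 2 dp = 2.50 ms

2.50


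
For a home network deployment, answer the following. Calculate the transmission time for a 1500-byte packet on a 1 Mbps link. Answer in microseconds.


Given: packet = 1500 bytes, bandwidth = 1 Mbps
Packet in bits = 1500 * 8 = 12000 bits
Bandwidth = 1 * 10^6 = 1000000 bps
Time = 12000 / 1000000 seconds
Time in us = 12000 * 10^6 / 1000000 = 12000

12000


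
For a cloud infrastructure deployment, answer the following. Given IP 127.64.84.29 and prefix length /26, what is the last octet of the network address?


Given: IP = 127.64.84.29, prefix = /26
Subnet mask = 255.255.255.192
Last octet of IP: 29
Last octet of mask: 192
Network last octet = 29 AND 192 = 0

0


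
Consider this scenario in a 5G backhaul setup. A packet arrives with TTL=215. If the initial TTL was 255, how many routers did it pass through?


Given: initial TTL = 255, received TTL = 215
Hops = initial TTL - received TTL
Hops = 255 - 215 = 40

40


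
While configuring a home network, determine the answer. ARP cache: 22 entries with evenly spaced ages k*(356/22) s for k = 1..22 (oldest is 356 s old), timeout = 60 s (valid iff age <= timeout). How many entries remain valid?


Ages are k * 356/22 s for k = 1..22 (spacing = 16.1818 s).
Entry k is valid iff k * 356/22 <= 60 iff k <= 22 * 60 / 356 = 3.7079
n_valid = floor(3.7079) = 3
(n_stale = 22 - 3 = 19)

3


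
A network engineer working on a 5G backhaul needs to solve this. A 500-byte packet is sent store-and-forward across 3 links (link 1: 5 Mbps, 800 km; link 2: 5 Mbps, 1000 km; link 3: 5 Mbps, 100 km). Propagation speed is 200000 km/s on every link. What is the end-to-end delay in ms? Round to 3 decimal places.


Packet = 500 bytes = 4000 bits. Store-and-forward: sum (t_trans + t_prop) per link.
Link 1: t_trans = 4000/(5*10^6) s = 0.8000 ms; t_prop = 800/200000 s = 4.0000 ms; subtotal = 4.8000 ms
Link 2: t_trans = 4000/(5*10^6) s = 0.8000 ms; t_prop = 1000/200000 s = 5.0000 ms; subtotal = 5.8000 ms
Link 3: t_trans = 4000/(5*10^6) s = 0.8000 ms; t_prop = 100/200000 s = 0.5000 ms; subtotal = 1.3000 ms
End-to-end = 4.8000 + 5.8000 + 1.3000 = 11.9000 ms -> 11.900 ms (3 dp)

11.900


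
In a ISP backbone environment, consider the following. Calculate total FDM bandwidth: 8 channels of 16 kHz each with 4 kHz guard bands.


Given: 8 channels, 16 kHz each, guard = 4 kHz
Channel bandwidth = 8 * 16 = 128 kHz
Guard bands = 7 gaps * 4 kHz = 28 kHz
Total = 128 + 28 = 156 kHz

156


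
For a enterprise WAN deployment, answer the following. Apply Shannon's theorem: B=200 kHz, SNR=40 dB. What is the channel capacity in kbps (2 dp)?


Given: B = 200 kHz, SNR = 40 dB
SNR linear = 10^(40/10) = 10000
1 + SNR = 10001
log2(10001) = 13.2878566418
C = 200 * 1000 * 13.2878566418 = 2657571.3284 bps
C = 2657.571328 kbps -> 2657.57 kbps (2 dp)

2657.57


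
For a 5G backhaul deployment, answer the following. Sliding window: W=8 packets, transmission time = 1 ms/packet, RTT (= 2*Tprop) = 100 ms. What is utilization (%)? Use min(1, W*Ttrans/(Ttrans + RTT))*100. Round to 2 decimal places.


Given: W = 8, Ttrans = 1 ms, RTT = 100 ms (= 2 * Tprop, Tprop = 50 ms)
Cycle time = Ttrans + RTT = 1 + 100 = 101 ms (first packet sent until its ACK returns)
W * Ttrans = 8 * 1 = 8 ms of sending per cycle
W * Ttrans / (Ttrans + RTT) = 8 / 101 = 0.079208
U = min(1, 0.079208) = 0.079208
U% = 7.92%

7.92


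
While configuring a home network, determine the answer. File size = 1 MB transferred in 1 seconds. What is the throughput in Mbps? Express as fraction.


Given: file = 1 MB, time = 1 s
File in Mb = 1 * 8 = 8 Mb
Throughput = 8 / 1 Mbps
Throughput = 8 Mbps

8


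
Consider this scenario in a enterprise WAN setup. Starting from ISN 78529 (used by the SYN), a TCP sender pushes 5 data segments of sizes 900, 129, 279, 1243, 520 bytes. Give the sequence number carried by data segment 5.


The SYN occupies sequence number ISN = 78529, so the first data byte is ISN + 1 = 78530.
SEQ of data segment i = (ISN + 1) + sum of payload sizes of segments 1..i-1.
Segment 1: SEQ = 78530, payload = 900 bytes
Segment 2: SEQ = 79430, payload = 129 bytes
Segment 3: SEQ = 79559, payload = 279 bytes
Segment 4: SEQ = 79838, payload = 1243 bytes
Segment 5: SEQ = 81081, payload = 520 bytes
SEQ of segment 5 = 78530 + 900 + 129 + 279 + 1243 = 81081

81081


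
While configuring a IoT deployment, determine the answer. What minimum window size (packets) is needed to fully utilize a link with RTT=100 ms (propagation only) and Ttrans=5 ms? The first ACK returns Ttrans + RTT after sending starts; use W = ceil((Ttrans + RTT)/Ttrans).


Given: Ttrans = 5 ms, RTT = 100 ms (= 2 * Tprop, Tprop = 50 ms)
Time until first ACK returns = Ttrans + RTT = 5 + 100 = 105 ms
Need W * Ttrans >= Ttrans + RTT  ->  W >= (Ttrans + RTT) / Ttrans
(Ttrans + RTT) / Ttrans = 105 / 5 = 21
W_min = ceil(21) = 21

21


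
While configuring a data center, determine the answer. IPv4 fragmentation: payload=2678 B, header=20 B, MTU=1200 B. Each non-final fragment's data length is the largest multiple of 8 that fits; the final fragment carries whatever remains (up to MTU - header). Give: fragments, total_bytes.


Max data per non-final fragment = floor((MTU - header)/8)*8 = floor((1200 - 20)/8)*8 = floor(1180/8)*8 = 1176 B
Final fragment needs no 8-byte alignment: it can carry up to MTU - header = 1180 B
Non-final fragments needed = ceil((payload - 1180) / 1176) = ceil(1498/1176) = ceil(1.2738) = 2
Number of fragments = 2 + 1 = 3
Fragment sizes (data): 2 * 1176 B + 326 B (last, 326 <= 1180 OK)
Total bytes sent = payload + n_frags * header = 2678 + 3*20 = 2678 + 60 = 2738 B

3, 2738


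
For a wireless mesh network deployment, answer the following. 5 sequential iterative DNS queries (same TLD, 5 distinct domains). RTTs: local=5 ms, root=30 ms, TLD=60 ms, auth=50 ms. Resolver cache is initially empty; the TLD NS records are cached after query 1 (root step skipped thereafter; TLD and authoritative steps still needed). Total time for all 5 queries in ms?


Lookup 1 (cold cache): local + root + TLD + auth = 5 + 30 + 60 + 50 = 145 ms
Lookups 2..5 (TLD NS cached -> skip root; new domain -> still ask TLD and auth): local + TLD + auth = 5 + 60 + 50 = 115 ms each
Remaining 4 lookups: 4 * 115 = 460 ms
Total = 145 + 460 = 605 ms

605
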